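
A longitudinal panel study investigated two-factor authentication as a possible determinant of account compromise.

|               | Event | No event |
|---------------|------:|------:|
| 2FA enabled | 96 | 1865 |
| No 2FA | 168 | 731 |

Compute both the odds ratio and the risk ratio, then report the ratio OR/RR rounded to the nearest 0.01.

0.85

Cells: a = 96, b = 1865, c = 168, d = 731.
OR = (96·731)/(1865·168) = 70176/313320 = 0.22398
Risk in exposed = 96/1961 = 0.04895; risk in unexposed = 168/899 = 0.18687; RR = 0.26197
OR/RR = 0.22398 / 0.26197 = 0.85498
The outcome is not rare, so the OR lies further from 1 than the RR.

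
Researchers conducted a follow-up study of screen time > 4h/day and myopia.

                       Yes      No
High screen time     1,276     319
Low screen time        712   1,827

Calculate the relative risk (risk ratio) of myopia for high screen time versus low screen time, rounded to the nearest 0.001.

Cells: a = 1276, b = 319, c = 712, d = 1827.
Risk in exposed = 1276/1595 = 0.80000; risk in unexposed = 712/2539 = 0.28043.
RR = 0.80000 / 0.28043 = 2.85281
The risk among the exposed is 2.85 times that among the unexposed.

2.853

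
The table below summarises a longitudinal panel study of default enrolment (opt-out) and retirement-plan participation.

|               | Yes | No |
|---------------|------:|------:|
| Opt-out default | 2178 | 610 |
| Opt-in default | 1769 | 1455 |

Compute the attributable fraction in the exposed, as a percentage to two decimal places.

Cells: a = 2178, b = 610, c = 1769, d = 1455.
Risk in exposed = 2178/2788 = 0.78121; risk in unexposed = 1769/3224 = 0.54870.
RR = 0.78121/0.54870 = 1.42375
AR% = (RR − 1)/RR × 100 = (1.42375 − 1)/1.42375 × 100 = 29.7627%

29.76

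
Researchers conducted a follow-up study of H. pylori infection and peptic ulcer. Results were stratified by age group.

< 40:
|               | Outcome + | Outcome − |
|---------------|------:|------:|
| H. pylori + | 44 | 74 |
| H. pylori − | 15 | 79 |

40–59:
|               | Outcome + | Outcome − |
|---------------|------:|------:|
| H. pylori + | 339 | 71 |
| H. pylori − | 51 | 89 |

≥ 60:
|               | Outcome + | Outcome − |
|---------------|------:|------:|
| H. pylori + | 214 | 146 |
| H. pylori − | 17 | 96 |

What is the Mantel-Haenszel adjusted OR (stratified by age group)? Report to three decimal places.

6.720

OR_MH = Σ(aᵢdᵢ/nᵢ) / Σ(bᵢcᵢ/nᵢ), where nᵢ is the stratum total.
Stratum 1 (< 40): n = 212; a·d/n = 44·79/212 = 16.3962; b·c/n = 74·15/212 = 5.2358
Stratum 2 (40–59): n = 550; a·d/n = 339·89/550 = 54.8564; b·c/n = 71·51/550 = 6.5836
Stratum 3 (≥ 60): n = 473; a·d/n = 214·96/473 = 43.4334; b·c/n = 146·17/473 = 5.2474
OR_MH = (16.3962 + 54.8564 + 43.4334) / (5.2358 + 6.5836 + 5.2474) = 114.6860 / 17.0668 = 6.71981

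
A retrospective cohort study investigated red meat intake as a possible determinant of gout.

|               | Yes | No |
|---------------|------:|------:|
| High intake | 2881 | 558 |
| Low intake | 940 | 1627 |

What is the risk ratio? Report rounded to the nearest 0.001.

2.288

Cells: a = 2881, b = 558, c = 940, d = 1627.
Risk in exposed = 2881/3439 = 0.83774; risk in unexposed = 940/2567 = 0.36619.
RR = 0.83774 / 0.36619 = 2.28775
The risk among the exposed is 2.29 times that among the unexposed.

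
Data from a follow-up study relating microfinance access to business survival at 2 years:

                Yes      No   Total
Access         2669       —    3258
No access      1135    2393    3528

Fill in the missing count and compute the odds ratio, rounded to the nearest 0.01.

9.55

The missing cell is in the exposed row: 3258 − 2669 = 589.
So a = 2669, b = 589, c = 1135, d = 2393.
OR = (a·d)/(b·c) = (2669 × 2393) / (589 × 1135) = 6386917 / 668515 = 9.55389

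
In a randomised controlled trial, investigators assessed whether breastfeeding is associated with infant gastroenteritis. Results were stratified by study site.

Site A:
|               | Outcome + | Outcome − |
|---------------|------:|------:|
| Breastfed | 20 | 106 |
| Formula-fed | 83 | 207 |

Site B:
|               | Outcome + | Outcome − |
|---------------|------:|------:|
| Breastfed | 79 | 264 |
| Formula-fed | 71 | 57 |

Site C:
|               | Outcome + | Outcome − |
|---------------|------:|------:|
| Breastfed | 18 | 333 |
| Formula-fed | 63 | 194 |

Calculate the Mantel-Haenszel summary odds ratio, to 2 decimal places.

0.26

OR_MH = Σ(aᵢdᵢ/nᵢ) / Σ(bᵢcᵢ/nᵢ), where nᵢ is the stratum total.
Stratum 1 (Site A): n = 416; a·d/n = 20·207/416 = 9.9519; b·c/n = 106·83/416 = 21.1490
Stratum 2 (Site B): n = 471; a·d/n = 79·57/471 = 9.5605; b·c/n = 264·71/471 = 39.7962
Stratum 3 (Site C): n = 608; a·d/n = 18·194/608 = 5.7434; b·c/n = 333·63/608 = 34.5049
OR_MH = (9.9519 + 9.5605 + 5.7434) / (21.1490 + 39.7962 + 34.5049) = 25.2559 / 95.4502 = 0.26460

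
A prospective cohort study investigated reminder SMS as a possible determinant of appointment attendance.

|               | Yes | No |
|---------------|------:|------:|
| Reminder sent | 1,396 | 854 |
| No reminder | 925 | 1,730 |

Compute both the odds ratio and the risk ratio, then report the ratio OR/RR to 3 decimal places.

1.717

Cells: a = 1396, b = 854, c = 925, d = 1730.
OR = (1396·1730)/(854·925) = 2415080/789950 = 3.05726
Risk in exposed = 1396/2250 = 0.62044; risk in unexposed = 925/2655 = 0.34840; RR = 1.78084
OR/RR = 3.05726 / 1.78084 = 1.71675
The outcome is not rare, so the OR lies further from 1 than the RR.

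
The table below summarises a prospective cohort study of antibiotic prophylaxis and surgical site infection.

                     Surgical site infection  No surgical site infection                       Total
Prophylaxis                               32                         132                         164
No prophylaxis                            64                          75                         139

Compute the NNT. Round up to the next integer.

Risk in treated group = 32/164 = 0.19512; risk in control = 64/139 = 0.46043.
Absolute risk reduction = 0.46043 − 0.19512 = 0.26531
NNT = 1 / ARR = 1 / 0.26531 = 3.769 → round up → 4

4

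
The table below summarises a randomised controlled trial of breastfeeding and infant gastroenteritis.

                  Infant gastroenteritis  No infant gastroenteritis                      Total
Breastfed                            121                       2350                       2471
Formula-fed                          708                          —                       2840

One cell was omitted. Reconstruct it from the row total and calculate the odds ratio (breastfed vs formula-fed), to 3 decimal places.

0.155

The missing cell is in the unexposed row: 2840 − 708 = 2132.
So a = 121, b = 2350, c = 708, d = 2132.
OR = (a·d)/(b·c) = (121 × 2132) / (2350 × 708) = 257972 / 1663800 = 0.15505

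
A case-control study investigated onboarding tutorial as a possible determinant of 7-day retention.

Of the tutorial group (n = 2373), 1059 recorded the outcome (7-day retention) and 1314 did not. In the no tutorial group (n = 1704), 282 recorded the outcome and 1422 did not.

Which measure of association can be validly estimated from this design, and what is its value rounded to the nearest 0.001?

From the description: a = 1059, b = 1314, c = 282, d = 1422.
This is a case-control study: participants were sampled on outcome status, so risks in the source population cannot be estimated directly — relative risk is not valid here. The odds ratio is the appropriate measure.
OR = (a·d)/(b·c) = (1059 × 1422) / (1314 × 282) = 1505898 / 370548 = 4.06398

4.064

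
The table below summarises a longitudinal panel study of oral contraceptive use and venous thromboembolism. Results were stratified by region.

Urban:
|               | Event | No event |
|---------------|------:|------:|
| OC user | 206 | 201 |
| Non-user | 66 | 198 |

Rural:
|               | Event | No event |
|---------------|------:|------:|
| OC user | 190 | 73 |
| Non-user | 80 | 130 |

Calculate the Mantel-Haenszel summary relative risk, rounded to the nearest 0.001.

RR_MH = Σ(aᵢ·n₀ᵢ/nᵢ) / Σ(cᵢ·n₁ᵢ/nᵢ), with n₁ᵢ = aᵢ+bᵢ (exposed), n₀ᵢ = cᵢ+dᵢ (unexposed), nᵢ = n₁ᵢ+n₀ᵢ.
Stratum 1 (Urban): n₁ = 407, n₀ = 264, n = 671; a·n₀/n = 206·264/671 = 81.0492; c·n₁/n = 66·407/671 = 40.0328
Stratum 2 (Rural): n₁ = 263, n₀ = 210, n = 473; a·n₀/n = 190·210/473 = 84.3552; c·n₁/n = 80·263/473 = 44.4820
RR_MH = (81.0492 + 84.3552) / (40.0328 + 44.4820) = 165.4044 / 84.5148 = 1.95710

1.957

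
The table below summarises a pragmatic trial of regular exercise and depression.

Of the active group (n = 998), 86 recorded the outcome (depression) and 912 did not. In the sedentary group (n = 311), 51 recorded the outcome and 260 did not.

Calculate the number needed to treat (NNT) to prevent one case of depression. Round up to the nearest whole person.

13

Risk in treated group = 86/998 = 0.08617; risk in control = 51/311 = 0.16399.
Absolute risk reduction = 0.16399 − 0.08617 = 0.07781
NNT = 1 / ARR = 1 / 0.07781 = 12.851 → round up → 13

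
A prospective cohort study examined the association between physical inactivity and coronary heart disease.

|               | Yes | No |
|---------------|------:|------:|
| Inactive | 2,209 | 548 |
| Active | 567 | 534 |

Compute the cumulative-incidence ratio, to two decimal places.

1.56

Cells: a = 2209, b = 548, c = 567, d = 534.
Risk in exposed = 2209/2757 = 0.80123; risk in unexposed = 567/1101 = 0.51499.
RR = 0.80123 / 0.51499 = 1.55583
The risk among the exposed is 1.56 times that among the unexposed.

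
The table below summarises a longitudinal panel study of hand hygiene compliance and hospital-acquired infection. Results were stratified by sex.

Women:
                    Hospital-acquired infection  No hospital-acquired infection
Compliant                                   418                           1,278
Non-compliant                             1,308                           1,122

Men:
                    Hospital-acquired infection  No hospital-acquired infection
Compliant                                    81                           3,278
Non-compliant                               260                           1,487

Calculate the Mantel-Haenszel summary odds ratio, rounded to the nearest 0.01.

0.24

OR_MH = Σ(aᵢdᵢ/nᵢ) / Σ(bᵢcᵢ/nᵢ), where nᵢ is the stratum total.
Stratum 1 (Women): n = 4126; a·d/n = 418·1122/4126 = 113.6684; b·c/n = 1278·1308/4126 = 405.1440
Stratum 2 (Men): n = 5106; a·d/n = 81·1487/5106 = 23.5893; b·c/n = 3278·260/5106 = 166.9174
OR_MH = (113.6684 + 23.5893) / (405.1440 + 166.9174) = 137.2578 / 572.0613 = 0.23994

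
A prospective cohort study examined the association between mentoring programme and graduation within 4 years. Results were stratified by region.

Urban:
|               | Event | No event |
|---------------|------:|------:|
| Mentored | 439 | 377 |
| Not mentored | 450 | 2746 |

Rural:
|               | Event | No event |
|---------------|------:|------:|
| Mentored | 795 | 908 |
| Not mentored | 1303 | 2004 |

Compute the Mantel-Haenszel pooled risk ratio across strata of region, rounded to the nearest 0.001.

RR_MH = Σ(aᵢ·n₀ᵢ/nᵢ) / Σ(cᵢ·n₁ᵢ/nᵢ), with n₁ᵢ = aᵢ+bᵢ (exposed), n₀ᵢ = cᵢ+dᵢ (unexposed), nᵢ = n₁ᵢ+n₀ᵢ.
Stratum 1 (Urban): n₁ = 816, n₀ = 3196, n = 4012; a·n₀/n = 439·3196/4012 = 349.7119; c·n₁/n = 450·816/4012 = 91.5254
Stratum 2 (Rural): n₁ = 1703, n₀ = 3307, n = 5010; a·n₀/n = 795·3307/5010 = 524.7635; c·n₁/n = 1303·1703/5010 = 442.9160
RR_MH = (349.7119 + 524.7635) / (91.5254 + 442.9160) = 874.4753 / 534.4414 = 1.63624

1.636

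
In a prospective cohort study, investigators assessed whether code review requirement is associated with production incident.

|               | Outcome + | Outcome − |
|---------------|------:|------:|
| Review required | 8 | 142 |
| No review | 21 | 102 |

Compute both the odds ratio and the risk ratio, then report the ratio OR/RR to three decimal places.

Cells: a = 8, b = 142, c = 21, d = 102.
OR = (8·102)/(142·21) = 816/2982 = 0.27364
Risk in exposed = 8/150 = 0.05333; risk in unexposed = 21/123 = 0.17073; RR = 0.31238
OR/RR = 0.27364 / 0.31238 = 0.87599
The outcome is not rare, so the OR lies further from 1 than the RR.

0.876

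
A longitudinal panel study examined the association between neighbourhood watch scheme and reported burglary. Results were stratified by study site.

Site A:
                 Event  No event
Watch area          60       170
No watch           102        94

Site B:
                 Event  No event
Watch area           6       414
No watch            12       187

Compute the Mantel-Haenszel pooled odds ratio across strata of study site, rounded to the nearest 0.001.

OR_MH = Σ(aᵢdᵢ/nᵢ) / Σ(bᵢcᵢ/nᵢ), where nᵢ is the stratum total.
Stratum 1 (Site A): n = 426; a·d/n = 60·94/426 = 13.2394; b·c/n = 170·102/426 = 40.7042
Stratum 2 (Site B): n = 619; a·d/n = 6·187/619 = 1.8126; b·c/n = 414·12/619 = 8.0258
OR_MH = (13.2394 + 1.8126) / (40.7042 + 8.0258) = 15.0520 / 48.7301 = 0.30889

0.309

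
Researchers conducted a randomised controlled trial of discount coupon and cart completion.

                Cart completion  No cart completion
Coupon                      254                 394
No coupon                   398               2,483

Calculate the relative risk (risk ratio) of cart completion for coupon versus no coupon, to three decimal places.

Cells: a = 254, b = 394, c = 398, d = 2483.
Risk in exposed = 254/648 = 0.39198; risk in unexposed = 398/2881 = 0.13815.
RR = 0.39198 / 0.13815 = 2.83739
The risk among the exposed is 2.84 times that among the unexposed.

2.837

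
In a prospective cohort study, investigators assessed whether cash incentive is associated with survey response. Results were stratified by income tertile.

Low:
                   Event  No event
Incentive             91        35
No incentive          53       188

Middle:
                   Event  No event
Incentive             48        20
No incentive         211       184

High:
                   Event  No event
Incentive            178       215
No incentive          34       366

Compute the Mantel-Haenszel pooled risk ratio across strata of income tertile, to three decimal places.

2.885

RR_MH = Σ(aᵢ·n₀ᵢ/nᵢ) / Σ(cᵢ·n₁ᵢ/nᵢ), with n₁ᵢ = aᵢ+bᵢ (exposed), n₀ᵢ = cᵢ+dᵢ (unexposed), nᵢ = n₁ᵢ+n₀ᵢ.
Stratum 1 (Low): n₁ = 126, n₀ = 241, n = 367; a·n₀/n = 91·241/367 = 59.7575; c·n₁/n = 53·126/367 = 18.1962
Stratum 2 (Middle): n₁ = 68, n₀ = 395, n = 463; a·n₀/n = 48·395/463 = 40.9503; c·n₁/n = 211·68/463 = 30.9892
Stratum 3 (High): n₁ = 393, n₀ = 400, n = 793; a·n₀/n = 178·400/793 = 89.7856; c·n₁/n = 34·393/793 = 16.8499
RR_MH = (59.7575 + 40.9503 + 89.7856) / (18.1962 + 30.9892 + 16.8499) = 190.4934 / 66.0353 = 2.88472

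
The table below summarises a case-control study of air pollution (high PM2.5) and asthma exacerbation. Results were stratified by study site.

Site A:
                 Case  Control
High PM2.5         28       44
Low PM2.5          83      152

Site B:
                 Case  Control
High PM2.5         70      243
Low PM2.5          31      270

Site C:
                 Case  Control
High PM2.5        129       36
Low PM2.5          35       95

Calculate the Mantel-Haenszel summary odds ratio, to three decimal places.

OR_MH = Σ(aᵢdᵢ/nᵢ) / Σ(bᵢcᵢ/nᵢ), where nᵢ is the stratum total.
Stratum 1 (Site A): n = 307; a·d/n = 28·152/307 = 13.8632; b·c/n = 44·83/307 = 11.8958
Stratum 2 (Site B): n = 614; a·d/n = 70·270/614 = 30.7818; b·c/n = 243·31/614 = 12.2687
Stratum 3 (Site C): n = 295; a·d/n = 129·95/295 = 41.5424; b·c/n = 36·35/295 = 4.2712
OR_MH = (13.8632 + 30.7818 + 41.5424) / (11.8958 + 12.2687 + 4.2712) = 86.1873 / 28.4357 = 3.03096

3.031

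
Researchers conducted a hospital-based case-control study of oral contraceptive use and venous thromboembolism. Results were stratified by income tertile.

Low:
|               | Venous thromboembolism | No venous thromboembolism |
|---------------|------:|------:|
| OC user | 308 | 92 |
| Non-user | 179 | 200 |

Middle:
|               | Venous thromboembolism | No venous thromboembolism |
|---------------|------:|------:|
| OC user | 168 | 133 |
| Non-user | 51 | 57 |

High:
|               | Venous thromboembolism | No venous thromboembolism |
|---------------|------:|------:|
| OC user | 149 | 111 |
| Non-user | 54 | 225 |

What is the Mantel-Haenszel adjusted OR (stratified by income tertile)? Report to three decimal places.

3.372

OR_MH = Σ(aᵢdᵢ/nᵢ) / Σ(bᵢcᵢ/nᵢ), where nᵢ is the stratum total.
Stratum 1 (Low): n = 779; a·d/n = 308·200/779 = 79.0757; b·c/n = 92·179/779 = 21.1399
Stratum 2 (Middle): n = 409; a·d/n = 168·57/409 = 23.4132; b·c/n = 133·51/409 = 16.5844
Stratum 3 (High): n = 539; a·d/n = 149·225/539 = 62.1985; b·c/n = 111·54/539 = 11.1206
OR_MH = (79.0757 + 23.4132 + 62.1985) / (21.1399 + 16.5844 + 11.1206) = 164.6875 / 48.8449 = 3.37164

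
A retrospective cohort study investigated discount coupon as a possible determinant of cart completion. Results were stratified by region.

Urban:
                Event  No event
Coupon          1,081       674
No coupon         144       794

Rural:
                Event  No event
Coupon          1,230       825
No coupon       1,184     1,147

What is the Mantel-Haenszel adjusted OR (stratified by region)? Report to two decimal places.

OR_MH = Σ(aᵢdᵢ/nᵢ) / Σ(bᵢcᵢ/nᵢ), where nᵢ is the stratum total.
Stratum 1 (Urban): n = 2693; a·d/n = 1081·794/2693 = 318.7204; b·c/n = 674·144/2693 = 36.0401
Stratum 2 (Rural): n = 4386; a·d/n = 1230·1147/4386 = 321.6621; b·c/n = 825·1184/4386 = 222.7086
OR_MH = (318.7204 + 321.6621) / (36.0401 + 222.7086) = 640.3825 / 258.7487 = 2.47492

2.47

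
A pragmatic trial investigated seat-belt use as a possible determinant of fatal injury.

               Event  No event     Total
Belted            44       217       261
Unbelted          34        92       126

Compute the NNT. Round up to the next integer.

10

Risk in treated group = 44/261 = 0.16858; risk in control = 34/126 = 0.26984.
Absolute risk reduction = 0.26984 − 0.16858 = 0.10126
NNT = 1 / ARR = 1 / 0.10126 = 9.876 → round up → 10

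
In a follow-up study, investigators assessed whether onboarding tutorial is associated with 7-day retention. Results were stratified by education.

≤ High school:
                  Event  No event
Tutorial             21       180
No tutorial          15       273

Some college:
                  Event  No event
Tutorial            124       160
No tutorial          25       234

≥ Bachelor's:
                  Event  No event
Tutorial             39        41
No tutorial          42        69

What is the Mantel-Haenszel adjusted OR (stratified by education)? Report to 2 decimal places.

3.62

OR_MH = Σ(aᵢdᵢ/nᵢ) / Σ(bᵢcᵢ/nᵢ), where nᵢ is the stratum total.
Stratum 1 (≤ High school): n = 489; a·d/n = 21·273/489 = 11.7239; b·c/n = 180·15/489 = 5.5215
Stratum 2 (Some college): n = 543; a·d/n = 124·234/543 = 53.4365; b·c/n = 160·25/543 = 7.3665
Stratum 3 (≥ Bachelor's): n = 191; a·d/n = 39·69/191 = 14.0890; b·c/n = 41·42/191 = 9.0157
OR_MH = (11.7239 + 53.4365 + 14.0890) / (5.5215 + 7.3665 + 9.0157) = 79.2494 / 21.9037 = 3.61809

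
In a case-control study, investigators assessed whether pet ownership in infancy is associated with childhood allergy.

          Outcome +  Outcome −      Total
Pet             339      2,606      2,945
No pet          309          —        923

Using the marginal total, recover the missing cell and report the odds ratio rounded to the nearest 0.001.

0.258

The missing cell is in the unexposed row: 923 − 309 = 614.
So a = 339, b = 2606, c = 309, d = 614.
OR = (a·d)/(b·c) = (339 × 614) / (2606 × 309) = 208146 / 805254 = 0.25848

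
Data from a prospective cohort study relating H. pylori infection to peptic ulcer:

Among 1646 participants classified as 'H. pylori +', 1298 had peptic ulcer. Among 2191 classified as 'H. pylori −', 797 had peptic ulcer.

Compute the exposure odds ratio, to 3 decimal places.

From the description: a = 1298, b = 348, c = 797, d = 1394.
OR = (a·d)/(b·c) = (1298 × 1394) / (348 × 797) = 1809412 / 277356 = 6.52379
The odds of peptic ulcer are about 6.52 times as high in the h. pylori + group.

6.524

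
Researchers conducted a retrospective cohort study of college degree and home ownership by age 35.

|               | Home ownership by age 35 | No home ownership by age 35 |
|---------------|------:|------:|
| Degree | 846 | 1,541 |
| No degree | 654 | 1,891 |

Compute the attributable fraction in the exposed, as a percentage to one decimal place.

Cells: a = 846, b = 1541, c = 654, d = 1891.
Risk in exposed = 846/2387 = 0.35442; risk in unexposed = 654/2545 = 0.25697.
RR = 0.35442/0.25697 = 1.37920
AR% = (RR − 1)/RR × 100 = (1.37920 − 1)/1.37920 × 100 = 27.4943%

27.5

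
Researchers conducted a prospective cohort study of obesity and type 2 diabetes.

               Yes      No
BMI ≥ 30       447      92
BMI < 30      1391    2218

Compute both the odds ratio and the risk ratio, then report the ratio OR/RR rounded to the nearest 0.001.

Cells: a = 447, b = 92, c = 1391, d = 2218.
OR = (447·2218)/(92·1391) = 991446/127972 = 7.74737
Risk in exposed = 447/539 = 0.82931; risk in unexposed = 1391/3609 = 0.38543; RR = 2.15168
OR/RR = 7.74737 / 2.15168 = 3.60061
The outcome is not rare, so the OR lies further from 1 than the RR.

3.601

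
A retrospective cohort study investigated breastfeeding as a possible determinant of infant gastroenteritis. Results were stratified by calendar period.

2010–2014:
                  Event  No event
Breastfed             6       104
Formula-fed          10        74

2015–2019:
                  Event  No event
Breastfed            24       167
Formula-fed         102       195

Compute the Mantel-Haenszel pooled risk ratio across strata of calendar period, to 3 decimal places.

0.377

RR_MH = Σ(aᵢ·n₀ᵢ/nᵢ) / Σ(cᵢ·n₁ᵢ/nᵢ), with n₁ᵢ = aᵢ+bᵢ (exposed), n₀ᵢ = cᵢ+dᵢ (unexposed), nᵢ = n₁ᵢ+n₀ᵢ.
Stratum 1 (2010–2014): n₁ = 110, n₀ = 84, n = 194; a·n₀/n = 6·84/194 = 2.5979; c·n₁/n = 10·110/194 = 5.6701
Stratum 2 (2015–2019): n₁ = 191, n₀ = 297, n = 488; a·n₀/n = 24·297/488 = 14.6066; c·n₁/n = 102·191/488 = 39.9221
RR_MH = (2.5979 + 14.6066) / (5.6701 + 39.9221) = 17.2045 / 45.5922 = 0.37736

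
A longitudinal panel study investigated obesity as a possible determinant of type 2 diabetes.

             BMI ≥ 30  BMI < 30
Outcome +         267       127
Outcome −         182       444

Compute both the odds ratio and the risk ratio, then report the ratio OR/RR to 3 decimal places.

Reading the table with exposure as columns: a = 267 (BMI ≥ 30, case), b = 182 (BMI ≥ 30, non-case), c = 127 (BMI < 30, case), d = 444.
OR = (267·444)/(182·127) = 118548/23114 = 5.12884
Risk in exposed = 267/449 = 0.59465; risk in unexposed = 127/571 = 0.22242; RR = 2.67361
OR/RR = 5.12884 / 2.67361 = 1.91832
The outcome is not rare, so the OR lies further from 1 than the RR.

1.918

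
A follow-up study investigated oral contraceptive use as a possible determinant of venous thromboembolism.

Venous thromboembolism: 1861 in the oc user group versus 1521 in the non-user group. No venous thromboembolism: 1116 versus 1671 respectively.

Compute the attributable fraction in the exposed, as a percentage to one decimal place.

From the description: a = 1861, b = 1116, c = 1521, d = 1671.
Risk in exposed = 1861/2977 = 0.62513; risk in unexposed = 1521/3192 = 0.47650.
RR = 0.62513/0.47650 = 1.31190
AR% = (RR − 1)/RR × 100 = (1.31190 − 1)/1.31190 × 100 = 23.7748%

23.8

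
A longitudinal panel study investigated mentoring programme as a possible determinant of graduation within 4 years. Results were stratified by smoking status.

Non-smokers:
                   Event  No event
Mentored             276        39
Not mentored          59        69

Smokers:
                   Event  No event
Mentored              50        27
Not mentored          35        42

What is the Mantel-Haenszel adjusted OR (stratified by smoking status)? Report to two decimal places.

OR_MH = Σ(aᵢdᵢ/nᵢ) / Σ(bᵢcᵢ/nᵢ), where nᵢ is the stratum total.
Stratum 1 (Non-smokers): n = 443; a·d/n = 276·69/443 = 42.9887; b·c/n = 39·59/443 = 5.1941
Stratum 2 (Smokers): n = 154; a·d/n = 50·42/154 = 13.6364; b·c/n = 27·35/154 = 6.1364
OR_MH = (42.9887 + 13.6364) / (5.1941 + 6.1364) = 56.6251 / 11.3305 = 4.99758

5.00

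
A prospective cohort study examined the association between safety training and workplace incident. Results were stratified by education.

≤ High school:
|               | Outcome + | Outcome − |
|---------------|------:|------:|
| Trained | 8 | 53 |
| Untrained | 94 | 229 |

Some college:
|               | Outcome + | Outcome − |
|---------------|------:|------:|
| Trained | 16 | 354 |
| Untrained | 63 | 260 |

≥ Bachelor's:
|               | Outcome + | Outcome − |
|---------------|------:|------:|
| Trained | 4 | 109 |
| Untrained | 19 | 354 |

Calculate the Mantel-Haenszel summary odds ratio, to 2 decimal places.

OR_MH = Σ(aᵢdᵢ/nᵢ) / Σ(bᵢcᵢ/nᵢ), where nᵢ is the stratum total.
Stratum 1 (≤ High school): n = 384; a·d/n = 8·229/384 = 4.7708; b·c/n = 53·94/384 = 12.9740
Stratum 2 (Some college): n = 693; a·d/n = 16·260/693 = 6.0029; b·c/n = 354·63/693 = 32.1818
Stratum 3 (≥ Bachelor's): n = 486; a·d/n = 4·354/486 = 2.9136; b·c/n = 109·19/486 = 4.2613
OR_MH = (4.7708 + 6.0029 + 2.9136) / (12.9740 + 32.1818 + 4.2613) = 13.6873 / 49.4171 = 0.27698

0.28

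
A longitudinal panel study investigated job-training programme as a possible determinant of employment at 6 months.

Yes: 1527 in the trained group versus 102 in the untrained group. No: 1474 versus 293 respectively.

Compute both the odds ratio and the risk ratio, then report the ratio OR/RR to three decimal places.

From the description: a = 1527, b = 1474, c = 102, d = 293.
OR = (1527·293)/(1474·102) = 447411/150348 = 2.97584
Risk in exposed = 1527/3001 = 0.50883; risk in unexposed = 102/395 = 0.25823; RR = 1.97047
OR/RR = 2.97584 / 1.97047 = 1.51022
The outcome is not rare, so the OR lies further from 1 than the RR.

1.510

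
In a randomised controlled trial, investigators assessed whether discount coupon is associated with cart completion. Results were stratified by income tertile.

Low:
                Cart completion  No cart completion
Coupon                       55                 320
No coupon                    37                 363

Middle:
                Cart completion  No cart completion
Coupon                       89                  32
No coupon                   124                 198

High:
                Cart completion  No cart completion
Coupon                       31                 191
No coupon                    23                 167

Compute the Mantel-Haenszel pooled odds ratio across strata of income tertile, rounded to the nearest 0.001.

2.238

OR_MH = Σ(aᵢdᵢ/nᵢ) / Σ(bᵢcᵢ/nᵢ), where nᵢ is the stratum total.
Stratum 1 (Low): n = 775; a·d/n = 55·363/775 = 25.7613; b·c/n = 320·37/775 = 15.2774
Stratum 2 (Middle): n = 443; a·d/n = 89·198/443 = 39.7788; b·c/n = 32·124/443 = 8.9571
Stratum 3 (High): n = 412; a·d/n = 31·167/412 = 12.5655; b·c/n = 191·23/412 = 10.6626
OR_MH = (25.7613 + 39.7788 + 12.5655) / (15.2774 + 8.9571 + 10.6626) = 78.1056 / 34.8972 = 2.23817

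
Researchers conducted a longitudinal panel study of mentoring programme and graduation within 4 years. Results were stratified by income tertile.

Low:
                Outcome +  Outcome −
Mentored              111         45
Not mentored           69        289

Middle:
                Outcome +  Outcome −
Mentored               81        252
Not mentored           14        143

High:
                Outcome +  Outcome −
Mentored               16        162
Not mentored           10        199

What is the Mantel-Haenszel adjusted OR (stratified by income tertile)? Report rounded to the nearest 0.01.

OR_MH = Σ(aᵢdᵢ/nᵢ) / Σ(bᵢcᵢ/nᵢ), where nᵢ is the stratum total.
Stratum 1 (Low): n = 514; a·d/n = 111·289/514 = 62.4105; b·c/n = 45·69/514 = 6.0409
Stratum 2 (Middle): n = 490; a·d/n = 81·143/490 = 23.6388; b·c/n = 252·14/490 = 7.2000
Stratum 3 (High): n = 387; a·d/n = 16·199/387 = 8.2274; b·c/n = 162·10/387 = 4.1860
OR_MH = (62.4105 + 23.6388 + 8.2274) / (6.0409 + 7.2000 + 4.1860) = 94.2767 / 17.4269 = 5.40984

5.41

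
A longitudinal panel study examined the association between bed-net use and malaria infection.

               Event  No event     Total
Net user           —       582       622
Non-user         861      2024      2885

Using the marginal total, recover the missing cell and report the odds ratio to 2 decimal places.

0.16

The missing cell is in the exposed row: 622 − 582 = 40.
So a = 40, b = 582, c = 861, d = 2024.
OR = (a·d)/(b·c) = (40 × 2024) / (582 × 861) = 80960 / 501102 = 0.16156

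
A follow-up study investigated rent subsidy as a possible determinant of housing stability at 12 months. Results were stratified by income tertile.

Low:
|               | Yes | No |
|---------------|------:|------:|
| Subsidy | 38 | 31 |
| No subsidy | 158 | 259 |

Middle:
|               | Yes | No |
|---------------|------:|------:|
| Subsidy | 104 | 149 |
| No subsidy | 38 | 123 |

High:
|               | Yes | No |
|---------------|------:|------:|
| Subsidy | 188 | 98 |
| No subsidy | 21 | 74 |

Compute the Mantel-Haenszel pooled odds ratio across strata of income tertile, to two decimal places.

3.01

OR_MH = Σ(aᵢdᵢ/nᵢ) / Σ(bᵢcᵢ/nᵢ), where nᵢ is the stratum total.
Stratum 1 (Low): n = 486; a·d/n = 38·259/486 = 20.2510; b·c/n = 31·158/486 = 10.0782
Stratum 2 (Middle): n = 414; a·d/n = 104·123/414 = 30.8986; b·c/n = 149·38/414 = 13.6763
Stratum 3 (High): n = 381; a·d/n = 188·74/381 = 36.5144; b·c/n = 98·21/381 = 5.4016
OR_MH = (20.2510 + 30.8986 + 36.5144) / (10.0782 + 13.6763 + 5.4016) = 87.6640 / 29.1561 = 3.00671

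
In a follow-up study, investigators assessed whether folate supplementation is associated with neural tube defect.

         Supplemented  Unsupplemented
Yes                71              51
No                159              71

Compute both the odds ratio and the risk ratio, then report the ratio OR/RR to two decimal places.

0.84

Reading the table with exposure as columns: a = 71 (Supplemented, case), b = 159 (Supplemented, non-case), c = 51 (Unsupplemented, case), d = 71.
OR = (71·71)/(159·51) = 5041/8109 = 0.62165
Risk in exposed = 71/230 = 0.30870; risk in unexposed = 51/122 = 0.41803; RR = 0.73845
OR/RR = 0.62165 / 0.73845 = 0.84184
The outcome is not rare, so the OR lies further from 1 than the RR.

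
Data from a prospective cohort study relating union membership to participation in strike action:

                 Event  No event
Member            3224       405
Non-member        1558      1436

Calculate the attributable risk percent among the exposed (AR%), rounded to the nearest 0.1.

Cells: a = 3224, b = 405, c = 1558, d = 1436.
Risk in exposed = 3224/3629 = 0.88840; risk in unexposed = 1558/2994 = 0.52037.
RR = 0.88840/0.52037 = 1.70723
AR% = (RR − 1)/RR × 100 = (1.70723 − 1)/1.70723 × 100 = 41.4256%

41.4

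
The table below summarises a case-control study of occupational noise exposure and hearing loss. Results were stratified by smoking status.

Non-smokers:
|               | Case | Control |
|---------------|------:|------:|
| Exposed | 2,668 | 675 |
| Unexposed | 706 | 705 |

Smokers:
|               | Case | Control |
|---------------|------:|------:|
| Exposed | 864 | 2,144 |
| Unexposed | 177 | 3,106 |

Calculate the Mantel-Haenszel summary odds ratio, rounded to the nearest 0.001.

OR_MH = Σ(aᵢdᵢ/nᵢ) / Σ(bᵢcᵢ/nᵢ), where nᵢ is the stratum total.
Stratum 1 (Non-smokers): n = 4754; a·d/n = 2668·705/4754 = 395.6542; b·c/n = 675·706/4754 = 100.2419
Stratum 2 (Smokers): n = 6291; a·d/n = 864·3106/6291 = 426.5751; b·c/n = 2144·177/6291 = 60.3224
OR_MH = (395.6542 + 426.5751) / (100.2419 + 60.3224) = 822.2293 / 160.5643 = 5.12087

5.121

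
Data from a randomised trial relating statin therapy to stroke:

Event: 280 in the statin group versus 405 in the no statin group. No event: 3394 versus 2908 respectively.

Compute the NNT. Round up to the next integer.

Risk in treated group = 280/3674 = 0.07621; risk in control = 405/3313 = 0.12225.
Absolute risk reduction = 0.12225 − 0.07621 = 0.04603
NNT = 1 / ARR = 1 / 0.04603 = 21.723 → round up → 22

22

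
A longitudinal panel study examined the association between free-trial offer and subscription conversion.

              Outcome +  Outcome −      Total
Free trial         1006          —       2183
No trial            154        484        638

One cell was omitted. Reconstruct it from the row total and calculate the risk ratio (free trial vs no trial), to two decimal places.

1.91

The missing cell is in the exposed row: 2183 − 1006 = 1177.
So a = 1006, b = 1177, c = 154, d = 484.
RR = [a/(a+b)] / [c/(c+d)] = (1006/2183) / (154/638) = 0.46083/0.24138 = 1.90917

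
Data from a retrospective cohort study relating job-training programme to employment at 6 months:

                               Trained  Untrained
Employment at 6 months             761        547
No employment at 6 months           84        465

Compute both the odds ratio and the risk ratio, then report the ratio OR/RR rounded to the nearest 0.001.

4.622

Reading the table with exposure as columns: a = 761 (Trained, case), b = 84 (Trained, non-case), c = 547 (Untrained, case), d = 465.
OR = (761·465)/(84·547) = 353865/45948 = 7.70142
Risk in exposed = 761/845 = 0.90059; risk in unexposed = 547/1012 = 0.54051; RR = 1.66618
OR/RR = 7.70142 / 1.66618 = 4.62221
The outcome is not rare, so the OR lies further from 1 than the RR.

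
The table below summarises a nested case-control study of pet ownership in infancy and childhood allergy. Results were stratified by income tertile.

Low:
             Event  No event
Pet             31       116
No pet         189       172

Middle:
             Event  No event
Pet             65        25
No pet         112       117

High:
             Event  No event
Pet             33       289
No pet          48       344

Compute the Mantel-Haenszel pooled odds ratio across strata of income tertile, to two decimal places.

OR_MH = Σ(aᵢdᵢ/nᵢ) / Σ(bᵢcᵢ/nᵢ), where nᵢ is the stratum total.
Stratum 1 (Low): n = 508; a·d/n = 31·172/508 = 10.4961; b·c/n = 116·189/508 = 43.1575
Stratum 2 (Middle): n = 319; a·d/n = 65·117/319 = 23.8401; b·c/n = 25·112/319 = 8.7774
Stratum 3 (High): n = 714; a·d/n = 33·344/714 = 15.8992; b·c/n = 289·48/714 = 19.4286
OR_MH = (10.4961 + 23.8401 + 15.8992) / (43.1575 + 8.7774 + 19.4286) = 50.2353 / 71.3635 = 0.70394

0.70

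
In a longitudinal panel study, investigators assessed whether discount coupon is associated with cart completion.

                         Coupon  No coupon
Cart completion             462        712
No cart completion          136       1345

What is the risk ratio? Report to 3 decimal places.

2.232

Reading the table with exposure as columns: a = 462 (Coupon, case), b = 136 (Coupon, non-case), c = 712 (No coupon, case), d = 1345.
Risk in exposed = 462/598 = 0.77258; risk in unexposed = 712/2057 = 0.34614.
RR = 0.77258 / 0.34614 = 2.23200
The risk among the exposed is 2.23 times that among the unexposed.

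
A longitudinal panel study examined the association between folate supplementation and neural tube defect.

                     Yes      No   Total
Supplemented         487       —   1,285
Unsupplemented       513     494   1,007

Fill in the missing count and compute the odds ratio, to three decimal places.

0.588

The missing cell is in the exposed row: 1285 − 487 = 798.
So a = 487, b = 798, c = 513, d = 494.
OR = (a·d)/(b·c) = (487 × 494) / (798 × 513) = 240578 / 409374 = 0.58767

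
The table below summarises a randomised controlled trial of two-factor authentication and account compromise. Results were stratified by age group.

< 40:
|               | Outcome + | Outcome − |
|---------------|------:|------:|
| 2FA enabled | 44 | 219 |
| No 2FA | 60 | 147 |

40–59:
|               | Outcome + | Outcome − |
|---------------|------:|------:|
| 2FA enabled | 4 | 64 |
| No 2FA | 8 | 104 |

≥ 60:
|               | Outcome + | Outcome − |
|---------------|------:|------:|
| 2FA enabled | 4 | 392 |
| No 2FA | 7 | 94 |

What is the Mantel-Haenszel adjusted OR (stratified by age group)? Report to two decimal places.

0.46

OR_MH = Σ(aᵢdᵢ/nᵢ) / Σ(bᵢcᵢ/nᵢ), where nᵢ is the stratum total.
Stratum 1 (< 40): n = 470; a·d/n = 44·147/470 = 13.7617; b·c/n = 219·60/470 = 27.9574
Stratum 2 (40–59): n = 180; a·d/n = 4·104/180 = 2.3111; b·c/n = 64·8/180 = 2.8444
Stratum 3 (≥ 60): n = 497; a·d/n = 4·94/497 = 0.7565; b·c/n = 392·7/497 = 5.5211
OR_MH = (13.7617 + 2.3111 + 0.7565) / (27.9574 + 2.8444 + 5.5211) = 16.8294 / 36.3230 = 0.46332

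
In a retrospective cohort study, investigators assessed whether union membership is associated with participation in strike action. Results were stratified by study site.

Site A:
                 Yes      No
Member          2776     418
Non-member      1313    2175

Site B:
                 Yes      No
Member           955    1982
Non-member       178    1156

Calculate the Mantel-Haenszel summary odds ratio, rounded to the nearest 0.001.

OR_MH = Σ(aᵢdᵢ/nᵢ) / Σ(bᵢcᵢ/nᵢ), where nᵢ is the stratum total.
Stratum 1 (Site A): n = 6682; a·d/n = 2776·2175/6682 = 903.5917; b·c/n = 418·1313/6682 = 82.1362
Stratum 2 (Site B): n = 4271; a·d/n = 955·1156/4271 = 258.4828; b·c/n = 1982·178/4271 = 82.6027
OR_MH = (903.5917 + 258.4828) / (82.1362 + 82.6027) = 1162.0745 / 164.7389 = 7.05404

7.054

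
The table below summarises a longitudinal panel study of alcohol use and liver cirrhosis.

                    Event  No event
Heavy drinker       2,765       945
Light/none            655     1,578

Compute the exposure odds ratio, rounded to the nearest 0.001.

7.049

Cells: a = 2765, b = 945, c = 655, d = 1578.
OR = (a·d)/(b·c) = (2765 × 1578) / (945 × 655) = 4363170 / 618975 = 7.04902
The odds of liver cirrhosis are about 7.05 times as high in the heavy drinker group.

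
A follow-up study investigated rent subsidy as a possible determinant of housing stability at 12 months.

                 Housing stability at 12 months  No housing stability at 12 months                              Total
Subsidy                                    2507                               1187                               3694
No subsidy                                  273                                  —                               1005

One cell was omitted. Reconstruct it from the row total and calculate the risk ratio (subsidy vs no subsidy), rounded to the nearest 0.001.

The missing cell is in the unexposed row: 1005 − 273 = 732.
So a = 2507, b = 1187, c = 273, d = 732.
RR = [a/(a+b)] / [c/(c+d)] = (2507/3694) / (273/1005) = 0.67867/0.27164 = 2.49839

2.498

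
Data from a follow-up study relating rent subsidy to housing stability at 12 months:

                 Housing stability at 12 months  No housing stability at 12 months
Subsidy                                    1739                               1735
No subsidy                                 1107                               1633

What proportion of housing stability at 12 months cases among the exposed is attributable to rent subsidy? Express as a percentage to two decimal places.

19.29

Cells: a = 1739, b = 1735, c = 1107, d = 1633.
Risk in exposed = 1739/3474 = 0.50058; risk in unexposed = 1107/2740 = 0.40401.
RR = 0.50058/0.40401 = 1.23900
AR% = (RR − 1)/RR × 100 = (1.23900 − 1)/1.23900 × 100 = 19.2900%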